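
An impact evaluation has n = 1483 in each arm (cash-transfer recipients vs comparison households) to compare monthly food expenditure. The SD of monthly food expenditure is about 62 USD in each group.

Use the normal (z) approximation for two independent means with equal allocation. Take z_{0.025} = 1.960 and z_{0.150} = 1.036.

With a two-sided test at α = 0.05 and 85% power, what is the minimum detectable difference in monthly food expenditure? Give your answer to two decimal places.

δ = (z_{α/2} + z_β) · √((σ₁²+σ₂²)/n)
  = (1.960 + 1.036) · √(7688/1483)
  = 2.996 · √5.1841
  = 2.996 · 2.2769
  = 6.8215

Minimum detectable difference ≈ 6.82 USD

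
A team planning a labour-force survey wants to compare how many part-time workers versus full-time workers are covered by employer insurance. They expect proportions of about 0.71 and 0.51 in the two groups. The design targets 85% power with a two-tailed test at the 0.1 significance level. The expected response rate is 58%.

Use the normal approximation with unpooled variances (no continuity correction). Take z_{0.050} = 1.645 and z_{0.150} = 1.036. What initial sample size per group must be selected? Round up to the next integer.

n = (z_{α/2} + z_β)² · [p₁(1−p₁) + p₂(1−p₂)] / (p₁ − p₂)²
  = (1.645 + 1.036)² · (0.71·0.29 + 0.51·0.49) / (0.20)²
  = (2.681)² · (0.2059 + 0.2499) / 0.0400
  = 7.1878 · 0.4558 / 0.0400
  = 81.90
Adjust for 58% response: 81.90 / 0.58 = 141.21.
Round up → n = 142 per group.

n = 142 per group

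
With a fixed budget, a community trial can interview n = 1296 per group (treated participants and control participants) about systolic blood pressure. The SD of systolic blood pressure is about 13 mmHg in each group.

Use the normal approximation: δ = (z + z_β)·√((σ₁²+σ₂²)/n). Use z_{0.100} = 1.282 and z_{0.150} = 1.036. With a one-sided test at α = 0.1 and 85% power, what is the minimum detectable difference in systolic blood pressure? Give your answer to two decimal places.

Minimum detectable difference ≈ 1.18 mmHg

δ = (z_α + z_β) · √((σ₁²+σ₂²)/n)
  = (1.282 + 1.036) · √(338/1296)
  = 2.318 · √0.2608
  = 2.318 · 0.5107
  = 1.1838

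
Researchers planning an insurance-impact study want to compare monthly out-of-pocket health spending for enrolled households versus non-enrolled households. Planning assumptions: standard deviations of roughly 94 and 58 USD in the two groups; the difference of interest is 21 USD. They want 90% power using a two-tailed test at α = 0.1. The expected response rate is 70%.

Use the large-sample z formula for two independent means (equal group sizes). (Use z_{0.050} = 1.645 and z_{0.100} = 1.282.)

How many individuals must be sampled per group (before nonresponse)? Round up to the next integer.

n = (z_{α/2} + z_β)² · (σ₁² + σ₂²) / δ²
  = (1.645 + 1.282)² · (94² + 58² = 12200) / 21²
  = 8.5673 · 12200 / 441
  = 237.01
Adjust for 70% response: 237.01 / 0.70 = 338.59.
Round up → n = 339 per group.

n = 339 per group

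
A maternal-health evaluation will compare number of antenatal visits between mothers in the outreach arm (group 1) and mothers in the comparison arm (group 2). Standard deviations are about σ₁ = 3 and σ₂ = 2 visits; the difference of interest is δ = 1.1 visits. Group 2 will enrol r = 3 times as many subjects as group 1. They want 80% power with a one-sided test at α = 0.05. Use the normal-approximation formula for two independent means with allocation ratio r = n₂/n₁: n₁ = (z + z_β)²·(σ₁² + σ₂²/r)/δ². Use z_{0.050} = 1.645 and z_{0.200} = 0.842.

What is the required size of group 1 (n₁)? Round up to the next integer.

n₁ = 53

n₁ = (z_α + z_β)² · (σ₁² + σ₂²/r) / δ²
   = (1.645 + 0.842)² · (3² + 2²/3) / 1.1²
   = 6.1852 · (9 + 1.3333) / 1.21
   = 6.1852 · 10.3333 / 1.21
   = 52.82
Round up → n₁ = 53; n₂ = r·n₁ = 3 × 53 = 159.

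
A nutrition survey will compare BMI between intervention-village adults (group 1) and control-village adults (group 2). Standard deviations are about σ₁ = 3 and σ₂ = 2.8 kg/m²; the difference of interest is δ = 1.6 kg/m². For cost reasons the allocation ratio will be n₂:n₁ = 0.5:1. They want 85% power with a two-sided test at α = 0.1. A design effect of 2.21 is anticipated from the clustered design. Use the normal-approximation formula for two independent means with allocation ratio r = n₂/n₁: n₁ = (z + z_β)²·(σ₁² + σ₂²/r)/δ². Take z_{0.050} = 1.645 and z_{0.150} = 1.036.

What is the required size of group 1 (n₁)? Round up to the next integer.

n₁ = 154

n₁ = (z_{α/2} + z_β)² · (σ₁² + σ₂²/r) / δ²
   = (1.645 + 1.036)² · (3² + 2.8²/0.5) / 1.6²
   = 7.1878 · (9 + 15.68) / 2.56
   = 7.1878 · 24.68 / 2.56
   = 69.29
Design effect: 2.21 × 69.29 = 153.14.
Round up → n₁ = 154; n₂ = r·n₁ = 0.5 × 154 = 77.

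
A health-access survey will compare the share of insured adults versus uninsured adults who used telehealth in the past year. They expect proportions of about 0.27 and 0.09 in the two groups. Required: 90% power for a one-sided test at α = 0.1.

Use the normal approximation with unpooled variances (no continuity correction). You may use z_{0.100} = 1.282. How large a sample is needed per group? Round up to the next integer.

n = (z_α + z_β)² · [p₁(1−p₁) + p₂(1−p₂)] / (p₁ − p₂)²
  = (1.282 + 1.282)² · (0.27·0.73 + 0.09·0.91) / (0.18)²
  = (2.564)² · (0.1971 + 0.0819) / 0.0324
  = 6.5741 · 0.2790 / 0.0324
  = 56.61
Round up → n = 57 per group.

n = 57 per group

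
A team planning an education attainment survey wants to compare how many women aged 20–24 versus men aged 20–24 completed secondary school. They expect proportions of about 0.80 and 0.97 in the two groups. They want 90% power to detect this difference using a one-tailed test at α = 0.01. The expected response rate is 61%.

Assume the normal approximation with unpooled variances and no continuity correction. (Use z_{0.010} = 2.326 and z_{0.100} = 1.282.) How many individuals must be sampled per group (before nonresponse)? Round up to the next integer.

n = (z_α + z_β)² · [p₁(1−p₁) + p₂(1−p₂)] / (p₁ − p₂)²
  = (2.326 + 1.282)² · (0.80·0.20 + 0.97·0.03) / (-0.17)²
  = (3.608)² · (0.1600 + 0.0291) / 0.0289
  = 13.0177 · 0.1891 / 0.0289
  = 85.18
Adjust for 61% response: 85.18 / 0.61 = 139.64.
Round up → n = 140 per group.

n = 140 per group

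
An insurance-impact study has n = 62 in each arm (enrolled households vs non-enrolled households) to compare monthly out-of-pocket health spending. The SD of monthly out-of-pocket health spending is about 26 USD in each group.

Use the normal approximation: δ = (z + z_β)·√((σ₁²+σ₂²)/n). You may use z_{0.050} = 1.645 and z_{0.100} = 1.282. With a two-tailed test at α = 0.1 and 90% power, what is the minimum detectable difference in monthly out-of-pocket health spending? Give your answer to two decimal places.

δ = (z_{α/2} + z_β) · √((σ₁²+σ₂²)/n)
  = (1.645 + 1.282) · √(1352/62)
  = 2.927 · √21.8065
  = 2.927 · 4.6697
  = 13.6683

Minimum detectable difference ≈ 13.67 USD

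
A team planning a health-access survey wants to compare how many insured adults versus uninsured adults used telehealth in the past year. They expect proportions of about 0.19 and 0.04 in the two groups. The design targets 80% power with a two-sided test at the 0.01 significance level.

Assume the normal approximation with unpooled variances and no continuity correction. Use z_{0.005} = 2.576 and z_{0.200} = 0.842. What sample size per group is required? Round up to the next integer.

n = (z_{α/2} + z_β)² · [p₁(1−p₁) + p₂(1−p₂)] / (p₁ − p₂)²
  = (2.576 + 0.842)² · (0.19·0.81 + 0.04·0.96) / (0.15)²
  = (3.418)² · (0.1539 + 0.0384) / 0.0225
  = 11.6827 · 0.1923 / 0.0225
  = 99.85
Round up → n = 100 per group.

n = 100 per group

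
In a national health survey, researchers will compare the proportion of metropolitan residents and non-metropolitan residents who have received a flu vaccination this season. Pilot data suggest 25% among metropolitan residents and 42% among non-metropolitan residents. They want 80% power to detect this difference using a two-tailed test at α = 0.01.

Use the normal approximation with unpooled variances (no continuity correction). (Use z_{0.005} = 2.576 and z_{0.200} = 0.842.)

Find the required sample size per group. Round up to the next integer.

n = (z_{α/2} + z_β)² · [p₁(1−p₁) + p₂(1−p₂)] / (p₁ − p₂)²
  = (2.576 + 0.842)² · (0.25·0.75 + 0.42·0.58) / (-0.17)²
  = (3.418)² · (0.1875 + 0.2436) / 0.0289
  = 11.6827 · 0.4311 / 0.0289
  = 174.27
Round up → n = 175 per group.

n = 175 per group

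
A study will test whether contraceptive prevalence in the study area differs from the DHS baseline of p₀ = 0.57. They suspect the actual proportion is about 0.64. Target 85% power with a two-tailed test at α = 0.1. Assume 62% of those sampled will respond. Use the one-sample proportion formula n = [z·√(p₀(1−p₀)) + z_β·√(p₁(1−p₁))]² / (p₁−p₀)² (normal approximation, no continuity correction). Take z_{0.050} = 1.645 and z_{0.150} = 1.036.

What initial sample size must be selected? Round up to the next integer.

n = 567

n = [z_{α/2}·√(p₀q₀) + z_β·√(p₁q₁)]² / (p₁ − p₀)²
  = [1.645·√(0.57·0.43) + 1.036·√(0.64·0.36)]² / (0.07)²
  = [1.645·0.4951 + 1.036·0.4800]² / 0.0049
  = [1.3117]² / 0.0049
  = 351.12
Adjust for 62% response: 351.12 / 0.62 = 566.33.
Round up → n = 567.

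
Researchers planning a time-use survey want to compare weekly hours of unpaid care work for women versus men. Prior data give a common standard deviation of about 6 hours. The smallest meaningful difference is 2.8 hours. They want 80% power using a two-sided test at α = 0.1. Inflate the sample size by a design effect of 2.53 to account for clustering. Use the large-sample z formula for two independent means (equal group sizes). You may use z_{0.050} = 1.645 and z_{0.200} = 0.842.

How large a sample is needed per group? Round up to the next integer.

n = 144 per group

n = (z_{α/2} + z_β)² · (σ₁² + σ₂²) / δ²
  = (1.645 + 0.842)² · (2·6² = 72) / 2.8²
  = 6.1852 · 72 / 7.84
  = 56.80
Design effect: 2.53 × 56.80 = 143.71.
Round up → n = 144 per group.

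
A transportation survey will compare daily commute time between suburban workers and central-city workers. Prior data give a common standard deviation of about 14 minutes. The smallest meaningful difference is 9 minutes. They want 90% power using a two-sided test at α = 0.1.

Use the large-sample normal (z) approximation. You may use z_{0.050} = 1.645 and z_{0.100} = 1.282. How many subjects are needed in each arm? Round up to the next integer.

n = (z_{α/2} + z_β)² · (σ₁² + σ₂²) / δ²
  = (1.645 + 1.282)² · (2·14² = 392) / 9²
  = 8.5673 · 392 / 81
  = 41.46
Round up → n = 42 per group.

n = 42 per group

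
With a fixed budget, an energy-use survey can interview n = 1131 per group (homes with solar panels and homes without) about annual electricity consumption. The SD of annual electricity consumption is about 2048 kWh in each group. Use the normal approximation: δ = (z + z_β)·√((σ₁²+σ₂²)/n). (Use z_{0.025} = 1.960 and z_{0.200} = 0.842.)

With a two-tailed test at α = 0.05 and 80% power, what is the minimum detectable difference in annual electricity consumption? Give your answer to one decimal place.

δ = (z_{α/2} + z_β) · √((σ₁²+σ₂²)/n)
  = (1.960 + 0.842) · √(8388608/1131)
  = 2.802 · √7417.0
  = 2.802 · 86.1219
  = 241.3136

Minimum detectable difference ≈ 241.3 kWh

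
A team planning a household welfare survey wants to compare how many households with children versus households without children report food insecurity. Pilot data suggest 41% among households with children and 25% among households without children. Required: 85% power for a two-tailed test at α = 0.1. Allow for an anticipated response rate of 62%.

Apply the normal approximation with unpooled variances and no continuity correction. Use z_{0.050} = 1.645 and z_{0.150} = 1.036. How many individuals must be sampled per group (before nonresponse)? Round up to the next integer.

n = 195 per group

n = (z_{α/2} + z_β)² · [p₁(1−p₁) + p₂(1−p₂)] / (p₁ − p₂)²
  = (1.645 + 1.036)² · (0.41·0.59 + 0.25·0.75) / (0.16)²
  = (2.681)² · (0.2419 + 0.1875) / 0.0256
  = 7.1878 · 0.4294 / 0.0256
  = 120.56
Adjust for 62% response: 120.56 / 0.62 = 194.46.
Round up → n = 195 per group.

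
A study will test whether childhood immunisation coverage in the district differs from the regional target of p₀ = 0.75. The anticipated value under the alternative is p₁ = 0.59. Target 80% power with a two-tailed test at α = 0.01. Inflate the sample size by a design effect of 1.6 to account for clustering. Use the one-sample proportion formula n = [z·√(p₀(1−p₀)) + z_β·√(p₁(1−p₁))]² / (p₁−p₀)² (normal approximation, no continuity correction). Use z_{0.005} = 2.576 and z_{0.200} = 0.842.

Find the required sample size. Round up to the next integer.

n = [z_{α/2}·√(p₀q₀) + z_β·√(p₁q₁)]² / (p₁ − p₀)²
  = [2.576·√(0.75·0.25) + 0.842·√(0.59·0.41)]² / (-0.16)²
  = [2.576·0.4330 + 0.842·0.4918]² / 0.0256
  = [1.5296]² / 0.0256
  = 91.39
Design effect: 1.6 × 91.39 = 146.22.
Round up → n = 147.

n = 147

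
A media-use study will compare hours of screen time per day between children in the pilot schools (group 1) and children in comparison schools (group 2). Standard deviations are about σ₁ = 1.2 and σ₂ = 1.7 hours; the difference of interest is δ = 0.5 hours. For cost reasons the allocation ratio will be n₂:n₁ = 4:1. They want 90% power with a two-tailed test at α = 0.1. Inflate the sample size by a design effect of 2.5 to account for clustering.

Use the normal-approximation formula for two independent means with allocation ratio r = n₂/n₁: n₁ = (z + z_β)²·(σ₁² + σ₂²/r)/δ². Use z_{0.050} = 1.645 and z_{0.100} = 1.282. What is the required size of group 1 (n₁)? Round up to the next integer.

n₁ = 186

n₁ = (z_{α/2} + z_β)² · (σ₁² + σ₂²/r) / δ²
   = (1.645 + 1.282)² · (1.2² + 1.7²/4) / 0.5²
   = 8.5673 · (1.44 + 0.7225) / 0.25
   = 8.5673 · 2.1625 / 0.25
   = 74.11
Design effect: 2.5 × 74.11 = 185.27.
Round up → n₁ = 186; n₂ = r·n₁ = 4 × 186 = 744.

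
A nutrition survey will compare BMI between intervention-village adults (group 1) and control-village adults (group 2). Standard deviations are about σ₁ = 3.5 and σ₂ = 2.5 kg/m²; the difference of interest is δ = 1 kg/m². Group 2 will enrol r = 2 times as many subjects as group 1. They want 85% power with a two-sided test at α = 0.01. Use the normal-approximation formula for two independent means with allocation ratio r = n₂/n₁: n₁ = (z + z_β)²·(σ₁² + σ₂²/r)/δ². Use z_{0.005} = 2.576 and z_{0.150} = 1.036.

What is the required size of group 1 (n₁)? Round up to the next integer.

n₁ = 201

n₁ = (z_{α/2} + z_β)² · (σ₁² + σ₂²/r) / δ²
   = (2.576 + 1.036)² · (3.5² + 2.5²/2) / 1²
   = 13.0465 · (12.25 + 3.125) / 1
   = 13.0465 · 15.375 / 1
   = 200.59
Round up → n₁ = 201; n₂ = r·n₁ = 2 × 201 = 402.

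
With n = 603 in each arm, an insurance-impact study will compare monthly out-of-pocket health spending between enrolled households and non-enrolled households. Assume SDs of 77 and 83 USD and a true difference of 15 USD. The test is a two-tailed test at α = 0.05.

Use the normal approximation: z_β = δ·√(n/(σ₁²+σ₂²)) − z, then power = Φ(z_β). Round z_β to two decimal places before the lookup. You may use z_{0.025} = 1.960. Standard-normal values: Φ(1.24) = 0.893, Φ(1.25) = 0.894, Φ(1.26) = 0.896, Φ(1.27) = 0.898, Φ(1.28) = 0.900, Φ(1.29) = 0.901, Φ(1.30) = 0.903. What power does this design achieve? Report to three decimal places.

z_β = δ·√(n/(σ₁²+σ₂²)) − z_{α/2}
    = 15 · √(603/12818) − 1.960
    = 15 · 0.21689 − 1.960
    = 3.2534 − 1.960 = 1.2934 → 1.29
Power = Φ(1.29) = 0.901.

Power ≈ 0.901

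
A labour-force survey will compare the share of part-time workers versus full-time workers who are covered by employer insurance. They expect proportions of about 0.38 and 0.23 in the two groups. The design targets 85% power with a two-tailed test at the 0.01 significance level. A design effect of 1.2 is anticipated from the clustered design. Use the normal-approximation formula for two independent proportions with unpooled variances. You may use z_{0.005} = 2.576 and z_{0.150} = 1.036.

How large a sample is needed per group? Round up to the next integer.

n = 288 per group

n = (z_{α/2} + z_β)² · [p₁(1−p₁) + p₂(1−p₂)] / (p₁ − p₂)²
  = (2.576 + 1.036)² · (0.38·0.62 + 0.23·0.77) / (0.15)²
  = (3.612)² · (0.2356 + 0.1771) / 0.0225
  = 13.0465 · 0.4127 / 0.0225
  = 239.30
Design effect: 1.2 × 239.30 = 287.16.
Round up → n = 288 per group.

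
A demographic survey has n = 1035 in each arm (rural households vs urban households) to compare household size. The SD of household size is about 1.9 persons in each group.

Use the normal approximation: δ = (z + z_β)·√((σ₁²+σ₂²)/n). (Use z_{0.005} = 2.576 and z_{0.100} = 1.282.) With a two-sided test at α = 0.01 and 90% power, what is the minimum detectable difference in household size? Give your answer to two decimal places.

Minimum detectable difference ≈ 0.32 persons

δ = (z_{α/2} + z_β) · √((σ₁²+σ₂²)/n)
  = (2.576 + 1.282) · √(7.22/1035)
  = 3.858 · √0.00698
  = 3.858 · 0.0835
  = 0.3222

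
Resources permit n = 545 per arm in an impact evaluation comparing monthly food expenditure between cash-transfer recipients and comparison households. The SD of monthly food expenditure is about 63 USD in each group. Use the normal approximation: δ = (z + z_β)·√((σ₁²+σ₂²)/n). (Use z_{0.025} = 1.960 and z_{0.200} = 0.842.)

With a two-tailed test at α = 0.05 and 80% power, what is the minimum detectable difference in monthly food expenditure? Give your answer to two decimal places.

δ = (z_{α/2} + z_β) · √((σ₁²+σ₂²)/n)
  = (1.960 + 0.842) · √(7938/545)
  = 2.802 · √14.5651
  = 2.802 · 3.8164
  = 10.6936

Minimum detectable difference ≈ 10.69 USD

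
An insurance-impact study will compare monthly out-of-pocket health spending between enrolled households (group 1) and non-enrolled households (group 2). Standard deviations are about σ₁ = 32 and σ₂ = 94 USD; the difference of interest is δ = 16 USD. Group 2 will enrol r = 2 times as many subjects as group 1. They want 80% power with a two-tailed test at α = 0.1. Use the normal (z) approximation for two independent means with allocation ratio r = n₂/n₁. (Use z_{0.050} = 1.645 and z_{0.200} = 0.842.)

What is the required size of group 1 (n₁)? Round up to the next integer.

n₁ = (z_{α/2} + z_β)² · (σ₁² + σ₂²/r) / δ²
   = (1.645 + 0.842)² · (32² + 94²/2) / 16²
   = 6.1852 · (1024 + 4418) / 256
   = 6.1852 · 5442 / 256
   = 131.48
Round up → n₁ = 132; n₂ = r·n₁ = 2 × 132 = 264.

n₁ = 132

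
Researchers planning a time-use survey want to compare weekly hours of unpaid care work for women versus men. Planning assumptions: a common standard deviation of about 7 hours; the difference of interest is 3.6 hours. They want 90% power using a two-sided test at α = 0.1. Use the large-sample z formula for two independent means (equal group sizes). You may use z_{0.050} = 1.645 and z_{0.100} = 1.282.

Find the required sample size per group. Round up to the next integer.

n = (z_{α/2} + z_β)² · (σ₁² + σ₂²) / δ²
  = (1.645 + 1.282)² · (2·7² = 98) / 3.6²
  = 8.5673 · 98 / 12.96
  = 64.78
Round up → n = 65 per group.

n = 65 per group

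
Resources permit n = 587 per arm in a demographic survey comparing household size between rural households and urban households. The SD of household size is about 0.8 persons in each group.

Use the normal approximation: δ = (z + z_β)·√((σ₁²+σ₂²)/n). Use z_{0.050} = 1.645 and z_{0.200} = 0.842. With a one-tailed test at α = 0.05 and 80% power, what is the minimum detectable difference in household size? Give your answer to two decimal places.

δ = (z_α + z_β) · √((σ₁²+σ₂²)/n)
  = (1.645 + 0.842) · √(1.28/587)
  = 2.487 · √0.00218
  = 2.487 · 0.0467
  = 0.1161

Minimum detectable difference ≈ 0.12 persons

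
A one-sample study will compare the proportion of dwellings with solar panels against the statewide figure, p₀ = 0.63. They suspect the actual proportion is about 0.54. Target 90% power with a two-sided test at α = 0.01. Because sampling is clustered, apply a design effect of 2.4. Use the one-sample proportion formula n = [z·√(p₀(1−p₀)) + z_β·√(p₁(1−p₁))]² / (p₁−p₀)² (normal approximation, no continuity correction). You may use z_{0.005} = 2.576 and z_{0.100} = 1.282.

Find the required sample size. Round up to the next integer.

n = 1051

n = [z_{α/2}·√(p₀q₀) + z_β·√(p₁q₁)]² / (p₁ − p₀)²
  = [2.576·√(0.63·0.37) + 1.282·√(0.54·0.46)]² / (-0.09)²
  = [2.576·0.4828 + 1.282·0.4984]² / 0.0081
  = [1.8826]² / 0.0081
  = 437.58
Design effect: 2.4 × 437.58 = 1050.18.
Round up → n = 1051.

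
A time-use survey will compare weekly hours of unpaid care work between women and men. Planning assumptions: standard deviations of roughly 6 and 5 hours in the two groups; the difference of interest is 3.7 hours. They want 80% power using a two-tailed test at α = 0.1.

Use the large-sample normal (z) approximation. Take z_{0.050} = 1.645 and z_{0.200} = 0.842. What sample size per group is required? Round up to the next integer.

n = (z_{α/2} + z_β)² · (σ₁² + σ₂²) / δ²
  = (1.645 + 0.842)² · (6² + 5² = 61) / 3.7²
  = 6.1852 · 61 / 13.69
  = 27.56
Round up → n = 28 per group.

n = 28 per group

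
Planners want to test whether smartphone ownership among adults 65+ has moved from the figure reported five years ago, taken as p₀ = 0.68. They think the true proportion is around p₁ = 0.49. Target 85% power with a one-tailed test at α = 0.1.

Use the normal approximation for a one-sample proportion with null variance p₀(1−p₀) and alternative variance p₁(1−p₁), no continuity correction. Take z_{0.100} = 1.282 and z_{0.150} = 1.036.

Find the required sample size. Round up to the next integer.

n = 35

n = [z_α·√(p₀q₀) + z_β·√(p₁q₁)]² / (p₁ − p₀)²
  = [1.282·√(0.68·0.32) + 1.036·√(0.49·0.51)]² / (-0.19)²
  = [1.282·0.4665 + 1.036·0.4999]² / 0.0361
  = [1.1159]² / 0.0361
  = 34.50
Round up → n = 35.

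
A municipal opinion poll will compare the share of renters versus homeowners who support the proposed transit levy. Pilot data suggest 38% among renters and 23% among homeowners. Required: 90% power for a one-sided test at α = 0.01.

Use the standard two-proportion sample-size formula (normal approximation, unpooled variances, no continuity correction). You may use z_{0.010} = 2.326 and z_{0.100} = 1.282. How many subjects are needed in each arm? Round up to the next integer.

n = (z_α + z_β)² · [p₁(1−p₁) + p₂(1−p₂)] / (p₁ − p₂)²
  = (2.326 + 1.282)² · (0.38·0.62 + 0.23·0.77) / (0.15)²
  = (3.608)² · (0.2356 + 0.1771) / 0.0225
  = 13.0177 · 0.4127 / 0.0225
  = 238.77
Round up → n = 239 per group.

n = 239 per group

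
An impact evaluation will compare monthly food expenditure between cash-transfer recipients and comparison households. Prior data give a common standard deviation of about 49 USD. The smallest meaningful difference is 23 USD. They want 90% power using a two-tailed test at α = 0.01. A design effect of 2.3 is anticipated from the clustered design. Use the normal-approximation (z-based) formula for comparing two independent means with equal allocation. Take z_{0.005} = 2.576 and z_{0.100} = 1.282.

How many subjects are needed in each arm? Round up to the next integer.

n = 311 per group

n = (z_{α/2} + z_β)² · (σ₁² + σ₂²) / δ²
  = (2.576 + 1.282)² · (2·49² = 4802) / 23²
  = 14.8842 · 4802 / 529
  = 135.11
Design effect: 2.3 × 135.11 = 310.76.
Round up → n = 311 per group.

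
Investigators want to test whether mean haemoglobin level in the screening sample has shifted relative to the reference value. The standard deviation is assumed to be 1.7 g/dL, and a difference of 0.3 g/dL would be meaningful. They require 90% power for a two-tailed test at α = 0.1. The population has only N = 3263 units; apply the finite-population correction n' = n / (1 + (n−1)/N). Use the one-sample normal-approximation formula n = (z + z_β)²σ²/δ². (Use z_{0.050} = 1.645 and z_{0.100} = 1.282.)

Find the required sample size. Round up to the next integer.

n = 254

n = (z_{α/2} + z_β)² · σ² / δ²
  = (1.645 + 1.282)² · 1.7² / 0.3²
  = 8.5673 · 2.89 / 0.09
  = 275.11
Finite-population correction (N = 3263): 275.11 / (1 + (275.11 − 1)/3263) = 253.79.
Round up → n = 254.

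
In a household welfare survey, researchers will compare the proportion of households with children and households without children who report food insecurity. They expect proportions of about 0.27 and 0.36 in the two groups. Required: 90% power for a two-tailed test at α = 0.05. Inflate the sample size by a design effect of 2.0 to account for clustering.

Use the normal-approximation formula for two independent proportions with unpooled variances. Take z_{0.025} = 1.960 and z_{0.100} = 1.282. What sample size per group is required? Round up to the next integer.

n = (z_{α/2} + z_β)² · [p₁(1−p₁) + p₂(1−p₂)] / (p₁ − p₂)²
  = (1.960 + 1.282)² · (0.27·0.73 + 0.36·0.64) / (-0.09)²
  = (3.242)² · (0.1971 + 0.2304) / 0.0081
  = 10.5106 · 0.4275 / 0.0081
  = 554.72
Design effect: 2.0 × 554.72 = 1109.45.
Round up → n = 1110 per group.

n = 1110 per group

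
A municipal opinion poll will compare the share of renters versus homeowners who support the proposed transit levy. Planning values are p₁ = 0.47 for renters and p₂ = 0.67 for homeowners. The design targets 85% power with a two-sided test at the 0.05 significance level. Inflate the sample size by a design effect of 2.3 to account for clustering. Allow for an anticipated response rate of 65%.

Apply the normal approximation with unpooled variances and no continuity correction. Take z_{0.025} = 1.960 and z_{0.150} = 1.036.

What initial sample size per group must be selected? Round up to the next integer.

n = 374 per group

n = (z_{α/2} + z_β)² · [p₁(1−p₁) + p₂(1−p₂)] / (p₁ − p₂)²
  = (1.960 + 1.036)² · (0.47·0.53 + 0.67·0.33) / (-0.20)²
  = (2.996)² · (0.2491 + 0.2211) / 0.0400
  = 8.9760 · 0.4702 / 0.0400
  = 105.51
Design effect: 2.3 × 105.51 = 242.68.
Adjust for 65% response: 242.68 / 0.65 = 373.35.
Round up → n = 374 per group.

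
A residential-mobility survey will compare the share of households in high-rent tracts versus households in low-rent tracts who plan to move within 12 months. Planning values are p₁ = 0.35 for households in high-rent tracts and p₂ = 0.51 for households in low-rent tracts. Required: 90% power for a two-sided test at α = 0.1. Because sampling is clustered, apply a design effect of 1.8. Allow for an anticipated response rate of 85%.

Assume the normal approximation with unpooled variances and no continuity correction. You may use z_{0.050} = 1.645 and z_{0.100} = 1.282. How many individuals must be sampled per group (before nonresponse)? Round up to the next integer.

n = 339 per group

n = (z_{α/2} + z_β)² · [p₁(1−p₁) + p₂(1−p₂)] / (p₁ − p₂)²
  = (1.645 + 1.282)² · (0.35·0.65 + 0.51·0.49) / (-0.16)²
  = (2.927)² · (0.2275 + 0.2499) / 0.0256
  = 8.5673 · 0.4774 / 0.0256
  = 159.77
Design effect: 1.8 × 159.77 = 287.58.
Adjust for 85% response: 287.58 / 0.85 = 338.33.
Round up → n = 339 per group.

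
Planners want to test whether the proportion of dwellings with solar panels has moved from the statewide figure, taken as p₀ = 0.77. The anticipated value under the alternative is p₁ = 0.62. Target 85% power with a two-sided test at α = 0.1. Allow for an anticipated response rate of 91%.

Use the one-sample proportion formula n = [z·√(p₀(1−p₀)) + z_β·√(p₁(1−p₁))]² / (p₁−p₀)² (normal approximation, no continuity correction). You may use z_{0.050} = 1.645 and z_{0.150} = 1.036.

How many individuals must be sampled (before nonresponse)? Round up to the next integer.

n = 70

n = [z_{α/2}·√(p₀q₀) + z_β·√(p₁q₁)]² / (p₁ − p₀)²
  = [1.645·√(0.77·0.23) + 1.036·√(0.62·0.38)]² / (-0.15)²
  = [1.645·0.4208 + 1.036·0.4854]² / 0.0225
  = [1.1951]² / 0.0225
  = 63.48
Adjust for 91% response: 63.48 / 0.91 = 69.76.
Round up → n = 70.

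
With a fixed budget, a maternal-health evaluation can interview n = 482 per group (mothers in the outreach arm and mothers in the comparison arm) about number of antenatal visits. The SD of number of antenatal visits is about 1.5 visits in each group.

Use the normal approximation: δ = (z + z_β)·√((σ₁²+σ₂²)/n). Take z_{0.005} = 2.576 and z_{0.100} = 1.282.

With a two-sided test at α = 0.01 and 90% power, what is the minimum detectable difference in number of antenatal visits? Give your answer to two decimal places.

δ = (z_{α/2} + z_β) · √((σ₁²+σ₂²)/n)
  = (2.576 + 1.282) · √(4.5/482)
  = 3.858 · √0.00934
  = 3.858 · 0.0966
  = 0.3728

Minimum detectable difference ≈ 0.37 visits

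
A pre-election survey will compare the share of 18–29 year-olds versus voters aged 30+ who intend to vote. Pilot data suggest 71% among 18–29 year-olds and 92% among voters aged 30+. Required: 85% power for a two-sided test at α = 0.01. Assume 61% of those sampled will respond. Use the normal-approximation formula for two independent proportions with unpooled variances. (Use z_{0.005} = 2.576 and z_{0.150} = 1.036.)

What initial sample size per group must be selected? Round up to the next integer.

n = (z_{α/2} + z_β)² · [p₁(1−p₁) + p₂(1−p₂)] / (p₁ − p₂)²
  = (2.576 + 1.036)² · (0.71·0.29 + 0.92·0.08) / (-0.21)²
  = (3.612)² · (0.2059 + 0.0736) / 0.0441
  = 13.0465 · 0.2795 / 0.0441
  = 82.69
Adjust for 61% response: 82.69 / 0.61 = 135.55.
Round up → n = 136 per group.

n = 136 per group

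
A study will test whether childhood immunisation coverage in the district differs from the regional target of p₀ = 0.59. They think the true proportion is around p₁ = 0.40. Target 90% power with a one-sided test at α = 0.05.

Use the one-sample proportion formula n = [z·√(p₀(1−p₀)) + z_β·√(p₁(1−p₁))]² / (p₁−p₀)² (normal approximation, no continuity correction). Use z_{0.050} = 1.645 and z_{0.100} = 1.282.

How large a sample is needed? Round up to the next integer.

n = [z_α·√(p₀q₀) + z_β·√(p₁q₁)]² / (p₁ − p₀)²
  = [1.645·√(0.59·0.41) + 1.282·√(0.40·0.60)]² / (-0.19)²
  = [1.645·0.4918 + 1.282·0.4899]² / 0.0361
  = [1.4371]² / 0.0361
  = 57.21
Round up → n = 58.

n = 58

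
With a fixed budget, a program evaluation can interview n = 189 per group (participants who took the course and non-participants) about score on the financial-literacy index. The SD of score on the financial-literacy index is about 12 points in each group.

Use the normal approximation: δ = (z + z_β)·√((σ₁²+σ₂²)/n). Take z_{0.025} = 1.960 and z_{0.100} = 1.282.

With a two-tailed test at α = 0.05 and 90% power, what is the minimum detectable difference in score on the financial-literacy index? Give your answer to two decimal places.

Minimum detectable difference ≈ 4.00 points

δ = (z_{α/2} + z_β) · √((σ₁²+σ₂²)/n)
  = (1.960 + 1.282) · √(288/189)
  = 3.242 · √1.5238
  = 3.242 · 1.2344
  = 4.0020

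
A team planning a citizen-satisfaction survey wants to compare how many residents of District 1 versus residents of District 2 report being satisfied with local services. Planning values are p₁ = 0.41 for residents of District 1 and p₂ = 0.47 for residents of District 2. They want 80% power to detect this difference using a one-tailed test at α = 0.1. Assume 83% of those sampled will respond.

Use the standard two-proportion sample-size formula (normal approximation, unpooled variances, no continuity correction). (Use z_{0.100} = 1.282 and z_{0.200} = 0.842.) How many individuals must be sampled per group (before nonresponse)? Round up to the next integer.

n = (z_α + z_β)² · [p₁(1−p₁) + p₂(1−p₂)] / (p₁ − p₂)²
  = (1.282 + 0.842)² · (0.41·0.59 + 0.47·0.53) / (-0.06)²
  = (2.124)² · (0.2419 + 0.2491) / 0.0036
  = 4.5114 · 0.4910 / 0.0036
  = 615.30
Adjust for 83% response: 615.30 / 0.83 = 741.33.
Round up → n = 742 per group.

n = 742 per group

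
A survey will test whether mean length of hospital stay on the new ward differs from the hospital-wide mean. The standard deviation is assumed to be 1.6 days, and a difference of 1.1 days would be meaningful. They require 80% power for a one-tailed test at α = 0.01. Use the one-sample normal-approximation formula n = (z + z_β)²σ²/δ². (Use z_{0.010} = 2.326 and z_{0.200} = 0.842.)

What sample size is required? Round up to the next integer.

n = (z_α + z_β)² · σ² / δ²
  = (2.326 + 0.842)² · 1.6² / 1.1²
  = 10.0362 · 2.56 / 1.21
  = 21.23
Round up → n = 22.

n = 22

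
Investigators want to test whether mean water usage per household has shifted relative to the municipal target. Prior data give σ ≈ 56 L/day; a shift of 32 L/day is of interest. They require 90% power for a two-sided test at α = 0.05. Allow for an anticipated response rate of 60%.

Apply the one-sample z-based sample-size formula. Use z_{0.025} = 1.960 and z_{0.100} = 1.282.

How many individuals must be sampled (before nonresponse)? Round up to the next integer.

n = 54

n = (z_{α/2} + z_β)² · σ² / δ²
  = (1.960 + 1.282)² · 56² / 32²
  = 10.5106 · 3136 / 1024
  = 32.19
Adjust for 60% response: 32.19 / 0.60 = 53.65.
Round up → n = 54.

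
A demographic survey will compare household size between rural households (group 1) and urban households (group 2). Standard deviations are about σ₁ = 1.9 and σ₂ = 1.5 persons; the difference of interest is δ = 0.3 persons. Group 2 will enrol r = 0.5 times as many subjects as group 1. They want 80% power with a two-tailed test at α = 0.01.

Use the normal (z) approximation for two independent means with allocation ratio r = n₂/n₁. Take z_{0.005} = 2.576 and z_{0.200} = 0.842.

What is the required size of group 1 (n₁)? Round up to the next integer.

n₁ = (z_{α/2} + z_β)² · (σ₁² + σ₂²/r) / δ²
   = (2.576 + 0.842)² · (1.9² + 1.5²/0.5) / 0.3²
   = 11.6827 · (3.61 + 4.5) / 0.09
   = 11.6827 · 8.11 / 0.09
   = 1052.74
Round up → n₁ = 1053; n₂ = r·n₁ = 0.5 × 1053 = 527.

n₁ = 1053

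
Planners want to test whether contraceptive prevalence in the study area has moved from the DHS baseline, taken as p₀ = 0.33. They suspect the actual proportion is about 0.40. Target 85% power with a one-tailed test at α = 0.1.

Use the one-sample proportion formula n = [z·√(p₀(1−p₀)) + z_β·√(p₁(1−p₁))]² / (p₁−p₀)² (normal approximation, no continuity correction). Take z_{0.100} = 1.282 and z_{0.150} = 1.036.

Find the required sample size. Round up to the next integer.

n = [z_α·√(p₀q₀) + z_β·√(p₁q₁)]² / (p₁ − p₀)²
  = [1.282·√(0.33·0.67) + 1.036·√(0.40·0.60)]² / (0.07)²
  = [1.282·0.4702 + 1.036·0.4899]² / 0.0049
  = [1.1103]² / 0.0049
  = 251.61
Round up → n = 252.

n = 252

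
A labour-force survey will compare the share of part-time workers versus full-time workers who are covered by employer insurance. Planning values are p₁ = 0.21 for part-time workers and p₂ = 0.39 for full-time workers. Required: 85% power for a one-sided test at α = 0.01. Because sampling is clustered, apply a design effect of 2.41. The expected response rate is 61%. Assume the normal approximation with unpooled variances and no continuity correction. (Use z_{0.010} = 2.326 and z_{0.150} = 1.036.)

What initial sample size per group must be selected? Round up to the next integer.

n = (z_α + z_β)² · [p₁(1−p₁) + p₂(1−p₂)] / (p₁ − p₂)²
  = (2.326 + 1.036)² · (0.21·0.79 + 0.39·0.61) / (-0.18)²
  = (3.362)² · (0.1659 + 0.2379) / 0.0324
  = 11.3030 · 0.4038 / 0.0324
  = 140.87
Design effect: 2.41 × 140.87 = 339.50.
Adjust for 61% response: 339.50 / 0.61 = 556.55.
Round up → n = 557 per group.

n = 557 per group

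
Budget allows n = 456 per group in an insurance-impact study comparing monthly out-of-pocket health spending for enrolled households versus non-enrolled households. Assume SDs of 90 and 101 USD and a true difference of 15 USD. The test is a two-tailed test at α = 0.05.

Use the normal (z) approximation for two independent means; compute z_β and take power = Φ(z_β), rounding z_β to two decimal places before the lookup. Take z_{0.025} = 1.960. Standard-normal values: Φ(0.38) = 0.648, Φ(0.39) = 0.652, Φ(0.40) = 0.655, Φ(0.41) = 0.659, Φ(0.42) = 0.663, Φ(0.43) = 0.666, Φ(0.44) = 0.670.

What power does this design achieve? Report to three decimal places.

z_β = δ·√(n/(σ₁²+σ₂²)) − z_{α/2}
    = 15 · √(456/18301) − 1.960
    = 15 · 0.15785 − 1.960
    = 2.3678 − 1.960 = 0.4078 → 0.41
Power = Φ(0.41) = 0.659.

Power ≈ 0.659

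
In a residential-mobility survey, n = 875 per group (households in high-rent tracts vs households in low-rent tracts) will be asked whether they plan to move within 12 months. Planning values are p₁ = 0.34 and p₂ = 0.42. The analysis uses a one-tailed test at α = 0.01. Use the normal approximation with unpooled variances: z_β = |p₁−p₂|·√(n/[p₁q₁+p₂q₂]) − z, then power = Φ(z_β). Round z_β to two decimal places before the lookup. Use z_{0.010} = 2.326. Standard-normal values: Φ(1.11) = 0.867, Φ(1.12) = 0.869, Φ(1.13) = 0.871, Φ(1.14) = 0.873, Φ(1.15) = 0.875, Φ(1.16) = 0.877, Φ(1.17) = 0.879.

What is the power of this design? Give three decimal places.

z_β = |p₁−p₂|·√(n/[p₁q₁+p₂q₂]) − z_α
    = 0.08 · √(875/0.4680) − 2.326
    = 0.08 · 43.2395 − 2.326
    = 3.4592 − 2.326 = 1.1332 → 1.13
Power = Φ(1.13) = 0.871.

Power ≈ 0.871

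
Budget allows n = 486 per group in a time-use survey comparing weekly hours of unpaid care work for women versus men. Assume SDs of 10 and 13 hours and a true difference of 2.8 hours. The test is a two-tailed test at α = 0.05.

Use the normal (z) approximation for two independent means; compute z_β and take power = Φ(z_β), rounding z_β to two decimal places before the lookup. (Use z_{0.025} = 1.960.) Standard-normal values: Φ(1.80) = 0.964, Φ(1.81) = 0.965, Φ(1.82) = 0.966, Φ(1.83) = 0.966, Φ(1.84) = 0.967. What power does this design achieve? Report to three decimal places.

z_β = δ·√(n/(σ₁²+σ₂²)) − z_{α/2}
    = 2.8 · √(486/269) − 1.960
    = 2.8 · 1.34413 − 1.960
    = 3.7636 − 1.960 = 1.8036 → 1.80
Power = Φ(1.80) = 0.964.

Power ≈ 0.964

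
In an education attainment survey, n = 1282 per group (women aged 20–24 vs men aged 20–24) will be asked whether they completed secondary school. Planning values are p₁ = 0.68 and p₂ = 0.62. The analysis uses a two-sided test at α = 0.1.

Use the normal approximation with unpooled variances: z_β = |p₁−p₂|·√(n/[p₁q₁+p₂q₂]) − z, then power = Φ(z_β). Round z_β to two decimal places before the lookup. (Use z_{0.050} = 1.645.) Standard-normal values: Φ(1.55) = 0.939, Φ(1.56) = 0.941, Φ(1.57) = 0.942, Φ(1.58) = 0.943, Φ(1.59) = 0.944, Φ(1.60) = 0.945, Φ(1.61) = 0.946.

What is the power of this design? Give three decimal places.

z_β = |p₁−p₂|·√(n/[p₁q₁+p₂q₂]) − z_{α/2}
    = 0.06 · √(1282/0.4532) − 1.645
    = 0.06 · 53.1862 − 1.645
    = 3.1912 − 1.645 = 1.5462 → 1.55
Power = Φ(1.55) = 0.939.

Power ≈ 0.939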